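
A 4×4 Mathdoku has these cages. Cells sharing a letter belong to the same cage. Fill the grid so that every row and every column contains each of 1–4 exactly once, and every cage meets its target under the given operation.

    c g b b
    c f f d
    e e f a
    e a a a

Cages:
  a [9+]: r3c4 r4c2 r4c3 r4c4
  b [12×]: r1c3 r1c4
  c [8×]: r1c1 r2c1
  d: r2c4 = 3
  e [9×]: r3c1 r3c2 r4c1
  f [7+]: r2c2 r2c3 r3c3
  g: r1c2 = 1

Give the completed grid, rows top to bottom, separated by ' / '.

Cage g is given; hence r1c2 = 1.
Cage d is given, leaving r2c4 = 3.
Cage e needs product 9, so r3c1 = 1.
Cage e has product 9, leaving r3c2 = 3.
Row 3 now contains 1, so r3c4 = 2.
Cage e needs product 9, which forces r4c1 = 3.
The two cells of cage b must have product 12, which forces r1c3 = 3.
3 is placed in column 4; hence r1c4 = 4.
The 3 cells of cage f must have sum 7; hence r2c2 = 2.
Cage f has sum 7, so r2c3 = 1.
2 is placed in row 3, leaving r3c3 = 4.
Column 2 already has 2, so r4c2 = 4.
Column 3 now contains 4, so r4c3 = 2.
4 is placed in column 4, leaving r4c4 = 1.
Row 1 now contains 4, leaving r1c1 = 2.
Row 2 already has 2; hence r2c1 = 4.

2 1 3 4 / 4 2 1 3 / 1 3 4 2 / 3 4 2 1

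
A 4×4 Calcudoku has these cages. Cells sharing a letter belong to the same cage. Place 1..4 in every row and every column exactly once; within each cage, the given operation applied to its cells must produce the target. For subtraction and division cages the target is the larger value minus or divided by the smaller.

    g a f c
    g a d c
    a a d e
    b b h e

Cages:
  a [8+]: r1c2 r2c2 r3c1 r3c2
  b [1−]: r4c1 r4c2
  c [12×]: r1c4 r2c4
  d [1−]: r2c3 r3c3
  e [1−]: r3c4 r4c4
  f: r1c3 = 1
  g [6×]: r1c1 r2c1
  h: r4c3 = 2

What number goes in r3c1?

1

F is a freebie, so r1c3 = 1.
Cage h is a single given cell, which forces r4c3 = 2.
In row 2, 1 can only go at r2c2, so r2c2 = 1.
The only place for 2 in row 2 is r2c1.
2 is placed in column 1, so r1c1 = 3.
Row 1 now contains 3, leaving r1c4 = 4.
Column 4 already has 4, leaving r2c4 = 3.
2 is placed in column 1, so r3c1 = 1.
Column 4 already has 3, so r3c4 = 2.
3 is placed in column 1, which forces r4c1 = 4.
Row 4 now contains 4; hence r4c2 = 3.
Column 4 already has 3, so r4c4 = 1.
Row 1 now contains 4, so r1c2 = 2.
3 is placed in row 2, leaving r2c3 = 4.
2 is placed in row 3, leaving r3c2 = 4.
Cage d's pair has difference 1, leaving r3c3 = 3.
Filled in: 3 2 1 4 / 2 1 4 3 / 1 4 3 2 / 4 3 2 1.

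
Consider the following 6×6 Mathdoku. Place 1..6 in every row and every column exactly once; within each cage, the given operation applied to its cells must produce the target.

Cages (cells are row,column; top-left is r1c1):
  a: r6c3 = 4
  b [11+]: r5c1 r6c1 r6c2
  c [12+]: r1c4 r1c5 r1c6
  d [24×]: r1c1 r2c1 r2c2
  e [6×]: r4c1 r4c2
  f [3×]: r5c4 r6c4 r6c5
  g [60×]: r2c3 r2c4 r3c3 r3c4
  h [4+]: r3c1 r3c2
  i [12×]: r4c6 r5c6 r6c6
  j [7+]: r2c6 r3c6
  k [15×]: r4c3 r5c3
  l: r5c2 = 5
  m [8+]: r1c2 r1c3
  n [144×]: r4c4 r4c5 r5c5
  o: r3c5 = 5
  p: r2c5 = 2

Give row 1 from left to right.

1 6 2 4 3 5

Cage p is given, which forces r2c5 = 2.
Cage o is given; hence r3c5 = 5.
Cage n needs product 144, so r4c4 = 6.
Cage n needs product 144, leaving r4c5 = 4.
Cage l is a single given cell, so r5c2 = 5.
Row 5 now contains 5, so r5c3 = 3.
The 3 cells of cage f must have product 3, which forces r5c4 = 1.
The 3 cells of cage n must have product 144, so r5c5 = 6.
A is a freebie, so r6c3 = 4.
Cage f has product 3, leaving r6c4 = 3.
The 3 cells of cage f must have product 3, so r6c5 = 1.
Column 5 already has 1, leaving r1c5 = 3.
Cage g has product 60, leaving r2c4 = 5.
Cage g has product 60, so r3c4 = 2.
Column 3 now contains 3, which forces r4c3 = 5.
The 3 cells of cage i must have product 12; hence r4c6 = 1.
The 3 cells of cage b must have sum 11; hence r5c1 = 4.
Cage i needs product 12, which forces r5c6 = 2.
Cage b has sum 11, leaving r6c1 = 5.
The 3 cells of cage b must have sum 11, leaving r6c2 = 2.
Cage i needs product 12, which forces r6c6 = 6.
Column 2 already has 2, which forces r1c2 = 6.
The two cells of cage m must have sum 8, so r1c3 = 2.
5 is placed in column 4, so r1c4 = 4.
The 3 cells of cage c must have sum 12; hence r1c6 = 5.
The 3 cells of cage d must have product 24; hence r2c2 = 4.
Row 2 now contains 4, leaving r2c6 = 3.
Column 6 already has 3, so r3c6 = 4.
Cage e needs two cells with product 6, leaving r4c1 = 2.
Column 2 already has 2; hence r4c2 = 3.
2 is placed in row 1, which forces r1c1 = 1.
Cage d needs product 24, leaving r2c1 = 6.
Row 2 now contains 6; hence r2c3 = 1.
Cage h needs two cells with sum 4, so r3c1 = 3.
Column 2 already has 3, so r3c2 = 1.
Column 3 already has 1, leaving r3c3 = 6.
Filled in: 1 6 2 4 3 5 / 6 4 1 5 2 3 / 3 1 6 2 5 4 / 2 3 5 6 4 1 / 4 5 3 1 6 2 / 5 2 4 3 1 6.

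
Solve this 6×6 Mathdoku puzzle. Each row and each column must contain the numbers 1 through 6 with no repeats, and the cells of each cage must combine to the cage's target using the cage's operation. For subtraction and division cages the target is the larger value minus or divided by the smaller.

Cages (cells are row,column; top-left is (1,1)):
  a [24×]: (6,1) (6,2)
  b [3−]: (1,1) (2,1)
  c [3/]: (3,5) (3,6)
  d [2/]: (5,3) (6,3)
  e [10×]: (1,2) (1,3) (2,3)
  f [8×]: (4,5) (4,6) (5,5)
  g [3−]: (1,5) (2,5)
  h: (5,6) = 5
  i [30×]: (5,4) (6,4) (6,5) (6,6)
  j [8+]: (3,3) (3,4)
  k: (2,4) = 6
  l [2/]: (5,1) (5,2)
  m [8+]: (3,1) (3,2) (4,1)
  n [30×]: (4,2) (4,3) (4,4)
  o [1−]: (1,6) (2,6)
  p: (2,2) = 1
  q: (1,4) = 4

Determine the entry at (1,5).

Q is a freebie; hence (1,4) = 4.
Cage p is a single given cell, leaving (2,2) = 1.
Cage k is given, which forces (2,4) = 6.
Cage h is given; hence (5,6) = 5.
The 3 cells of cage e must have product 10, leaving (1,3) = 1.
The only place for 3 in row 1 is (1,6).
In row 2, 4 can only go at (2,6), so (2,6) = 4.
Column 3 needs a 4, and only (5,3) is open for it.
Cage f needs product 8, so (4,5) = 4.
Cage d's pair has quotient 2, which forces (6,3) = 2.
2 is placed in row 6, leaving (6,6) = 1.
Cage e needs product 10, so (1,2) = 2.
2 is placed in column 3, so (2,3) = 5.
1 is placed in column 6; hence (4,6) = 2.
Cage i has product 30, which forces (5,4) = 2.
The 3 cells of cage f must have product 8, which forces (5,5) = 1.
Cage j needs two cells with sum 8, so (3,3) = 3.
Cage j needs two cells with sum 8, so (3,4) = 5.
Cage c needs two cells with quotient 3, leaving (3,5) = 2.
Column 6 already has 2, which forces (3,6) = 6.
The 3 cells of cage n must have product 30, so (4,2) = 5.
Cage n needs product 30; hence (4,3) = 6.
Cage n needs product 30, leaving (4,4) = 1.
Column 4 now contains 5, leaving (6,4) = 3.
Row 6 already has 3, so (6,5) = 5.
Column 5 already has 5, leaving (1,5) = 6.
2 is placed in column 5, which forces (2,5) = 3.
Cage m needs sum 8, so (3,1) = 1.
5 is placed in row 3, so (3,2) = 4.
Row 4 now contains 1; hence (4,1) = 3.
Column 1 now contains 3, which forces (5,1) = 6.
Row 5 already has 6, which forces (5,2) = 3.
Column 1 already has 6, so (6,1) = 4.
Column 2 now contains 4, leaving (6,2) = 6.
Row 1 now contains 6; hence (1,1) = 5.
Row 2 now contains 3, which forces (2,1) = 2.
Completed grid: 5 2 1 4 6 3 / 2 1 5 6 3 4 / 1 4 3 5 2 6 / 3 5 6 1 4 2 / 6 3 4 2 1 5 / 4 6 2 3 5 1.

6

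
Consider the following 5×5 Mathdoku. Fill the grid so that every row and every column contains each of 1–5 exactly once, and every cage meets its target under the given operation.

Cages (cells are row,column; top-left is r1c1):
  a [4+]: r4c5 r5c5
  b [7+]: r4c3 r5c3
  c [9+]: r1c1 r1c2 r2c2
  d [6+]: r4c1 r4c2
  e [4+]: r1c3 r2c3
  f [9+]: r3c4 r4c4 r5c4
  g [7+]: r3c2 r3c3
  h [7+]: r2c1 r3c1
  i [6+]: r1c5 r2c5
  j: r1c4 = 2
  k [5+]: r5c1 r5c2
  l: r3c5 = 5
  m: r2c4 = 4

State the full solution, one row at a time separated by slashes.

J is a freebie, which forces r1c4 = 2.
M is a freebie, leaving r2c4 = 4.
Cage l is a single given cell; hence r3c5 = 5.
Cage i needs two cells with sum 6, leaving r1c5 = 4.
Cage i's pair has sum 6, so r2c5 = 2.
In row 3, 1 can only go at r3c4, so r3c4 = 1.
In row 3, 2 can only go at r3c1, so r3c1 = 2.
Cage h needs two cells with sum 7; hence r2c1 = 5.
The 3 cells of cage c must have sum 9; hence r1c2 = 5.
Column 2 already has 5, so r4c2 = 2.
Cage d needs two cells with sum 6, leaving r4c1 = 4.
Column 1 now contains 4, leaving r5c1 = 1.
1 is placed in row 5, so r5c2 = 4.
1 is placed in row 5, so r5c5 = 3.
Column 1 already has 1, which forces r1c1 = 3.
Row 1 now contains 3, leaving r1c3 = 1.
Cage c needs sum 9; hence r2c2 = 1.
1 is placed in column 3, leaving r2c3 = 3.
Column 2 already has 4, so r3c2 = 3.
Cage g's pair has sum 7, so r3c3 = 4.
The two cells of cage b must have sum 7; hence r4c3 = 5.
Cage f has sum 9, which forces r4c4 = 3.
3 is placed in column 5, so r4c5 = 1.
Row 5 now contains 3, leaving r5c3 = 2.
Row 5 now contains 3, so r5c4 = 5.

3 5 1 2 4 / 5 1 3 4 2 / 2 3 4 1 5 / 4 2 5 3 1 / 1 4 2 5 3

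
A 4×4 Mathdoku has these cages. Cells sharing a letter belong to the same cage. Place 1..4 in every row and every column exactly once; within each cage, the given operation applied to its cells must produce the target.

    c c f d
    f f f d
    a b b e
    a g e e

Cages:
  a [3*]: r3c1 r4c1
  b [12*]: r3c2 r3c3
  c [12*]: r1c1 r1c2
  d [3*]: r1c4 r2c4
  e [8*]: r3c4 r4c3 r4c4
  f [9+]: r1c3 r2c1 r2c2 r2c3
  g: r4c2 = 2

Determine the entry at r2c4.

3

G is a freebie, which forces r4c2 = 2.
The 3 cells of cage e must have product 8, leaving r3c4 = 2.
The only place for 2 in row 1 is r1c3.
Cage f needs sum 9, which forces r2c1 = 2.
In row 1, 1 can only go at r1c4, so r1c4 = 1.
Column 4 already has 1; hence r2c4 = 3.
The 3 cells of cage e must have product 8, leaving r4c3 = 1.
Column 4 already has 1, leaving r4c4 = 4.
Cage f has sum 9, leaving r2c2 = 1.
Column 3 now contains 1, so r2c3 = 4.
Cage a's pair has product 3, which forces r3c1 = 1.
Column 3 now contains 4, which forces r3c3 = 3.
Row 4 already has 1, leaving r4c1 = 3.
Column 1 now contains 3, which forces r1c1 = 4.
Cage c needs two cells with product 12; hence r1c2 = 3.
Row 3 already has 3, so r3c2 = 4.
The full grid is 4 3 2 1 / 2 1 4 3 / 1 4 3 2 / 3 2 1 4.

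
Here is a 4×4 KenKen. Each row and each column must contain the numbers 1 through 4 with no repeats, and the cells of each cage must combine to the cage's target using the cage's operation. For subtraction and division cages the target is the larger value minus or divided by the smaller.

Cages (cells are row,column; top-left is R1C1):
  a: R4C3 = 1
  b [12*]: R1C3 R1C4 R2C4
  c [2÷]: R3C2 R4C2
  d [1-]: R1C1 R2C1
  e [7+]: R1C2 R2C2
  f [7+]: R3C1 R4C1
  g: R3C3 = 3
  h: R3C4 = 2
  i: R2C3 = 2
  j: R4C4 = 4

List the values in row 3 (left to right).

Cage i is given, which forces R2C3 = 2.
Cage g is given, leaving R3C3 = 3.
H is a freebie, so R3C4 = 2.
A is a freebie, so R4C3 = 1.
J is a freebie, so R4C4 = 4.
1 is placed in column 3, which forces R1C3 = 4.
Row 3 already has 3, leaving R3C1 = 4.
4 is placed in row 3, so R3C2 = 1.
4 is placed in row 4; hence R4C1 = 3.
4 is placed in row 4; hence R4C2 = 2.
Column 1 already has 3, which forces R1C1 = 2.
Row 1 already has 4, so R1C2 = 3.
Row 1 already has 3, which forces R1C4 = 1.
Column 1 already has 3, leaving R2C1 = 1.
Cage e needs two cells with sum 7, which forces R2C2 = 4.
1 is placed in column 4, leaving R2C4 = 3.
Filled in: 2 3 4 1 / 1 4 2 3 / 4 1 3 2 / 3 2 1 4.

4 1 3 2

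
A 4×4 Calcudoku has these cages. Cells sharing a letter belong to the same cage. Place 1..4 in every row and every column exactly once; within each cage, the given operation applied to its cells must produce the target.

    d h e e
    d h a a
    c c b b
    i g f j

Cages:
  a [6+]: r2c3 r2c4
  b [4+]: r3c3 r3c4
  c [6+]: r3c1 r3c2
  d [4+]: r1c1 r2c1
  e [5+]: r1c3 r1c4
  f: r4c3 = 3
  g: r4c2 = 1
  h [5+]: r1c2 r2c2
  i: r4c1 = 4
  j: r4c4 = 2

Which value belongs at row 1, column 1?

3

Cage i is a single given cell, so r4c1 = 4.
G is a freebie, so r4c2 = 1.
Cage f is given, which forces r4c3 = 3.
J is a freebie, leaving r4c4 = 2.
The two cells of cage a must have sum 6, leaving r2c3 = 2.
2 is placed in column 4, which forces r2c4 = 4.
Column 1 already has 4; hence r3c1 = 2.
The two cells of cage c must have sum 6, which forces r3c2 = 4.
Column 3 now contains 3, leaving r3c3 = 1.
Cage b's pair has sum 4, leaving r3c4 = 3.
The two cells of cage h must have sum 5; hence r1c2 = 2.
1 is placed in column 3, so r1c3 = 4.
3 is placed in column 4; hence r1c4 = 1.
Row 2 now contains 2, so r2c2 = 3.
Row 1 now contains 1, so r1c1 = 3.
Row 2 now contains 3, which forces r2c1 = 1.
Filled in: 3 2 4 1 / 1 3 2 4 / 2 4 1 3 / 4 1 3 2.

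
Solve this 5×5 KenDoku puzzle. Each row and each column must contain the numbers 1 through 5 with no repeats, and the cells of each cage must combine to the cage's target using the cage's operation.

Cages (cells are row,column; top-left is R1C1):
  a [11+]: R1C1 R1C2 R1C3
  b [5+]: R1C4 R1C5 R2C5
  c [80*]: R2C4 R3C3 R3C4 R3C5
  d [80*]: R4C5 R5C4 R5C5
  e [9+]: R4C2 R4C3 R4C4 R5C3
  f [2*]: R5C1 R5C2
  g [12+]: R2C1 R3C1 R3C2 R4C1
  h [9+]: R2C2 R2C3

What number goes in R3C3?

4

Cage d needs product 80, so R4C5 = 4.
The 3 cells of cage d must have product 80; hence R5C4 = 4.
The 3 cells of cage d must have product 80; hence R5C5 = 5.
4 is placed in column 4, which forces R2C4 = 2.
2 is placed in row 2, so R2C5 = 1.
Cage c has product 80, which forces R3C3 = 4.
Cage c needs product 80; hence R3C4 = 5.
Cage c has product 80, so R3C5 = 2.
Column 4 now contains 2, leaving R1C4 = 1.
Column 5 now contains 1, which forces R1C5 = 3.
The two cells of cage h must have sum 9; hence R2C2 = 4.
Column 3 already has 4, leaving R2C3 = 5.
The 4 cells of cage g must have sum 12; hence R3C1 = 1.
Cage g needs sum 12; hence R3C2 = 3.
Column 4 now contains 1, which forces R4C4 = 3.
Column 1 already has 1, so R5C1 = 2.
Row 5 already has 2, leaving R5C2 = 1.
Row 5 now contains 1; hence R5C3 = 3.
The 3 cells of cage a must have sum 11, leaving R1C1 = 4.
Cage a needs sum 11, leaving R1C2 = 5.
5 is placed in column 3, which forces R1C3 = 2.
5 is placed in row 2, so R2C1 = 3.
Row 4 already has 3; hence R4C1 = 5.
Cage e needs sum 9, which forces R4C2 = 2.
The 4 cells of cage e must have sum 9, leaving R4C3 = 1.
Completed grid: 4 5 2 1 3 / 3 4 5 2 1 / 1 3 4 5 2 / 5 2 1 3 4 / 2 1 3 4 5.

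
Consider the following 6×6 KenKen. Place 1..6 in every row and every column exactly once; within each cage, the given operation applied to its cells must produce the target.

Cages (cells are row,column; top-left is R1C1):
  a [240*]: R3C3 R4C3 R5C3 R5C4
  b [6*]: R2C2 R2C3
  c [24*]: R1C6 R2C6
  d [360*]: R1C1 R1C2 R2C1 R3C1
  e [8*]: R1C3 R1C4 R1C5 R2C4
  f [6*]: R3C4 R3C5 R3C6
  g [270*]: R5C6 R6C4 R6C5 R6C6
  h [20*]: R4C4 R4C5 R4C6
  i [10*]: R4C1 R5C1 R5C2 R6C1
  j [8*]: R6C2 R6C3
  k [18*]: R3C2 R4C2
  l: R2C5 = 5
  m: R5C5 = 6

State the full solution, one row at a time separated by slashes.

3 5 1 4 2 6 / 6 2 3 1 5 4 / 4 6 5 3 1 2 / 2 3 6 5 4 1 / 5 1 4 2 6 3 / 1 4 2 6 3 5

Cage e has product 8; hence R2C4 = 1.
Cage l is a single given cell, so R2C5 = 5.
Cage i needs product 10, leaving R5C2 = 1.
M is a freebie, so R5C5 = 6.
Cage g has product 270, which forces R5C6 = 3.
Column 5 already has 6, which forces R6C5 = 3.
Cage f needs product 6; hence R3C4 = 3.
Row 3 now contains 3; hence R3C2 = 6.
Cage k's pair has product 18, which forces R4C2 = 3.
Column 2 now contains 3, leaving R2C2 = 2.
The two cells of cage b must have product 6; hence R2C3 = 3.
Cage a needs product 240, which forces R4C3 = 6.
Column 2 already has 2, leaving R6C2 = 4.
4 is placed in row 6, so R6C3 = 2.
Cage d needs product 360; hence R1C1 = 3.
Column 2 already has 4, which forces R1C2 = 5.
Row 2 now contains 3, which forces R2C1 = 6.
6 is placed in row 2, so R2C6 = 4.
The 4 cells of cage d must have product 360; hence R3C1 = 4.
Row 3 already has 4; hence R3C3 = 5.
Column 3 already has 5; hence R5C3 = 4.
The 4 cells of cage a must have product 240, which forces R5C4 = 2.
Column 3 already has 4, leaving R1C3 = 1.
Column 4 already has 2, which forces R1C4 = 4.
Cage e needs product 8, so R1C5 = 2.
4 is placed in column 6; hence R1C6 = 6.
Column 5 already has 2, which forces R3C5 = 1.
Row 3 now contains 1; hence R3C6 = 2.
Cage i has product 10; hence R4C1 = 2.
4 is placed in column 4, so R4C4 = 5.
Column 5 now contains 1, which forces R4C5 = 4.
Row 4 now contains 5, so R4C6 = 1.
2 is placed in row 5; hence R5C1 = 5.
Cage i needs product 10, so R6C1 = 1.
5 is placed in column 4, leaving R6C4 = 6.
6 is placed in column 6, which forces R6C6 = 5.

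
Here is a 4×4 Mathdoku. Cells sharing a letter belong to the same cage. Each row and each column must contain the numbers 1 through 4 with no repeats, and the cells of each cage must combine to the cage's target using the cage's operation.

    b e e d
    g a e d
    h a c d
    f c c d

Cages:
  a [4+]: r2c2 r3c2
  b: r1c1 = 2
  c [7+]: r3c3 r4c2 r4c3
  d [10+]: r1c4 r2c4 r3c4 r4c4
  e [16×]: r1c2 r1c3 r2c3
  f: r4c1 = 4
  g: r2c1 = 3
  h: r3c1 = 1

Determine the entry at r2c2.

1

Cage b is a single given cell, so r1c1 = 2.
2 is placed in row 1, which forces r1c2 = 4.
Row 1 already has 4, leaving r1c3 = 1.
Row 1 now contains 1; hence r1c4 = 3.
G is a freebie; hence r2c1 = 3.
Row 2 already has 3, so r2c2 = 1.
H is a freebie, which forces r3c1 = 1.
Column 2 now contains 1; hence r3c2 = 3.
Cage f is given, which forces r4c1 = 4.
Column 2 now contains 3, which forces r4c2 = 2.
2 is placed in row 4, so r4c3 = 3.
2 is placed in row 4; hence r4c4 = 1.
Cage e needs product 16, leaving r2c3 = 4.
Row 2 now contains 4; hence r2c4 = 2.
Cage c needs sum 7, so r3c3 = 2.
Column 4 already has 2, which forces r3c4 = 4.
The full grid is 2 4 1 3 / 3 1 4 2 / 1 3 2 4 / 4 2 3 1.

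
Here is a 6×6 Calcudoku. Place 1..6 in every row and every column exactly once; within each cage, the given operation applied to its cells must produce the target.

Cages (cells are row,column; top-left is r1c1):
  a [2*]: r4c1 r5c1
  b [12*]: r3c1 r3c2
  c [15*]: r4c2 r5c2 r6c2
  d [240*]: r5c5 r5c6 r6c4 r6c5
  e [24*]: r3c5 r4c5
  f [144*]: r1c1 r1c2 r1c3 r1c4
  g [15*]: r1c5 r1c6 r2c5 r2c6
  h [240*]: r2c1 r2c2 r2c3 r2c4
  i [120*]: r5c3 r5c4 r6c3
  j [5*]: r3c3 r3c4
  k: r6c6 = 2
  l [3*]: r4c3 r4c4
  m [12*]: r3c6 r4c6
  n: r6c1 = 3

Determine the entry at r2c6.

Cage n is given, leaving r6c1 = 3.
Cage k is a single given cell, which forces r6c6 = 2.
Row 4 needs a 2, and only r4c1 is open for it.
2 is placed in column 1; hence r5c1 = 1.
Row 3 needs a 2, and only r3c2 is open for it.
Cage b needs two cells with product 12; hence r3c1 = 6.
Row 3 now contains 6; hence r3c5 = 4.
4 is placed in row 3, so r3c6 = 3.
Column 5 now contains 4, leaving r4c5 = 6.
3 is placed in column 6, which forces r4c6 = 4.
Column 5 now contains 6, which forces r6c5 = 5.
Column 1 already has 6, so r1c1 = 4.
4 is placed in column 1; hence r2c1 = 5.
Row 2 now contains 5, which forces r2c6 = 1.
Cage d needs product 240, so r5c5 = 2.
The 4 cells of cage d must have product 240, leaving r5c6 = 6.
Row 6 now contains 5; hence r6c2 = 1.
The 4 cells of cage d must have product 240, which forces r6c4 = 4.
Cage g needs product 15, which forces r1c5 = 1.
Column 6 already has 1, leaving r1c6 = 5.
Row 2 now contains 1, which forces r2c5 = 3.
Cage i has product 120, which forces r5c3 = 4.
Column 4 now contains 4, so r5c4 = 5.
4 is placed in row 6, so r6c3 = 6.
The 4 cells of cage h must have product 240, leaving r2c2 = 4.
Column 3 now contains 6, so r2c3 = 2.
The 4 cells of cage h must have product 240, so r2c4 = 6.
Cage j needs two cells with product 5, so r3c3 = 5.
Column 4 already has 5, leaving r3c4 = 1.
Cage c has product 15, so r4c2 = 5.
1 is placed in column 4, leaving r4c4 = 3.
Row 5 already has 5, which forces r5c2 = 3.
Column 2 already has 3, leaving r1c2 = 6.
Column 3 now contains 2; hence r1c3 = 3.
3 is placed in column 4, which forces r1c4 = 2.
Row 4 already has 3, which forces r4c3 = 1.
Filled in: 4 6 3 2 1 5 / 5 4 2 6 3 1 / 6 2 5 1 4 3 / 2 5 1 3 6 4 / 1 3 4 5 2 6 / 3 1 6 4 5 2.

1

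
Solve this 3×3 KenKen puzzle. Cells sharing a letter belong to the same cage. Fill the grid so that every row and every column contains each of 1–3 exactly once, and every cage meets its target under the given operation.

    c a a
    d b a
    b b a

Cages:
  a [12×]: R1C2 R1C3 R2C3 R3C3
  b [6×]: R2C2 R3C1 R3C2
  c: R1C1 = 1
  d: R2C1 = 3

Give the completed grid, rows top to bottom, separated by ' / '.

1 2 3 / 3 1 2 / 2 3 1

Cage c is a single given cell, leaving R1C1 = 1.
The 4 cells of cage a must have product 12; hence R1C2 = 2.
Row 1 now contains 1, which forces R1C3 = 3.
D is a freebie, which forces R2C1 = 3.
3 is placed in row 2, so R2C2 = 1.
Row 2 already has 1, leaving R2C3 = 2.
Column 1 now contains 3, which forces R3C1 = 2.
1 is placed in column 2, which forces R3C2 = 3.
2 is placed in column 3, which forces R3C3 = 1.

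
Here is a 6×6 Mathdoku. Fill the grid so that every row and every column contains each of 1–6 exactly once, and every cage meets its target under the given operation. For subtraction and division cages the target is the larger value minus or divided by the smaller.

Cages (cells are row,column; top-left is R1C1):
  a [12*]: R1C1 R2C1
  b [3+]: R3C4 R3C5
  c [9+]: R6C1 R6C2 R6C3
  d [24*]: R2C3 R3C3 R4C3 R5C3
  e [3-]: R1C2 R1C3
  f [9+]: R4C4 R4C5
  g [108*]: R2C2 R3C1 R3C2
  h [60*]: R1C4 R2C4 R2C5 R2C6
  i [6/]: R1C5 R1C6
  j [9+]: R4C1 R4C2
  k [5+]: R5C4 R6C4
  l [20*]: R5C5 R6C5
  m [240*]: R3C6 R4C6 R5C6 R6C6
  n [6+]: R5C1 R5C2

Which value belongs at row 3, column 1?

Cage g needs product 108, leaving R2C2 = 6.
The 3 cells of cage g must have product 108, leaving R3C1 = 6.
The 3 cells of cage g must have product 108, leaving R3C2 = 3.
Row 3 needs a 5, and only R3C6 is open for it.
In row 3, 4 can only go at R3C3, so R3C3 = 4.
Row 4 needs a 1, and only R4C3 is open for it.
The only place for 2 in row 4 is R4C6.
The only place for 6 in row 5 is R5C6.
Cage i's pair has quotient 6, which forces R1C5 = 6.
6 is placed in column 6; hence R1C6 = 1.
6 is placed in column 6, so R6C6 = 4.
Column 6 already has 4, which forces R2C6 = 3.
Cage l's pair has product 20, leaving R5C5 = 4.
Row 6 now contains 4, so R6C5 = 5.
Cage a's pair has product 12; hence R1C1 = 3.
Row 2 now contains 3, which forces R2C1 = 4.
Row 2 now contains 3, leaving R2C3 = 2.
Row 2 already has 4; hence R2C4 = 5.
2 is placed in row 2, which forces R2C5 = 1.
1 is placed in column 5, leaving R3C5 = 2.
4 is placed in column 1; hence R4C1 = 5.
Row 4 now contains 5, leaving R4C2 = 4.
The two cells of cage f must have sum 9, which forces R4C4 = 6.
Column 5 now contains 5; hence R4C5 = 3.
5 is placed in column 1; hence R5C1 = 1.
1 is placed in row 5; hence R5C2 = 5.
Cage d needs product 24, so R5C3 = 3.
Row 5 already has 3, so R5C4 = 2.
Column 1 now contains 1; hence R6C1 = 2.
Row 6 already has 2, which forces R6C2 = 1.
Cage c needs sum 9, so R6C3 = 6.
2 is placed in column 4, so R6C4 = 3.
5 is placed in column 2, so R1C2 = 2.
2 is placed in column 3; hence R1C3 = 5.
2 is placed in column 4, which forces R1C4 = 4.
Row 3 now contains 2; hence R3C4 = 1.
The full grid is 3 2 5 4 6 1 / 4 6 2 5 1 3 / 6 3 4 1 2 5 / 5 4 1 6 3 2 / 1 5 3 2 4 6 / 2 1 6 3 5 4.

6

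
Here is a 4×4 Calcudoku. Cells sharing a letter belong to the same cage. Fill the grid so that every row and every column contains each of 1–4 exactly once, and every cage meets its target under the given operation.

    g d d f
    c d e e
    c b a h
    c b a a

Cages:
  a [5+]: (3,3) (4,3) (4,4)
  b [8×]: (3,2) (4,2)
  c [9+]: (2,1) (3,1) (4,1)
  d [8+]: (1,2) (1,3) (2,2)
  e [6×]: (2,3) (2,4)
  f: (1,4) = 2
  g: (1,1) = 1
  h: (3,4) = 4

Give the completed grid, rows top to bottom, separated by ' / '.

G is a freebie, which forces (1,1) = 1.
Cage f is a single given cell, which forces (1,4) = 2.
Column 4 now contains 2, so (2,4) = 3.
H is a freebie, so (3,4) = 4.
Column 4 now contains 2, which forces (4,4) = 1.
Cage d has sum 8, which forces (2,2) = 1.
Row 2 already has 3; hence (2,3) = 2.
4 is placed in row 3; hence (3,2) = 2.
Cage a needs sum 5; hence (3,3) = 1.
Cage b needs two cells with product 8, which forces (4,2) = 4.
1 is placed in row 4, leaving (4,3) = 3.
4 is placed in column 2, which forces (1,2) = 3.
Column 3 now contains 3; hence (1,3) = 4.
Row 2 already has 2, which forces (2,1) = 4.
2 is placed in row 3, so (3,1) = 3.
Row 4 already has 3, which forces (4,1) = 2.

1 3 4 2 / 4 1 2 3 / 3 2 1 4 / 2 4 3 1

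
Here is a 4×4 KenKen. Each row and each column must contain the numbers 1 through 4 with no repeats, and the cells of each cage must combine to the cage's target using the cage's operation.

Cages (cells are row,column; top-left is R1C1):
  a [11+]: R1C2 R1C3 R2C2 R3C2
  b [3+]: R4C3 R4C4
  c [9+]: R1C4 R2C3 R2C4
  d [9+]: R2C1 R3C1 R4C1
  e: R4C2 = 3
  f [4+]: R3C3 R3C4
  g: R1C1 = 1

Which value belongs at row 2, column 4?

4

Cage g is given; hence R1C1 = 1.
Cage e is given; hence R4C2 = 3.
Cage a needs sum 11, which forces R1C2 = 2.
The 4 cells of cage a must have sum 11, which forces R1C3 = 4.
Row 1 now contains 4, which forces R1C4 = 3.
Column 4 now contains 3; hence R3C4 = 1.
Column 4 now contains 1; hence R4C4 = 2.
The 4 cells of cage a must have sum 11, which forces R2C2 = 1.
Cage c has sum 9, so R2C3 = 2.
2 is placed in column 4; hence R2C4 = 4.
Row 3 already has 1, so R3C2 = 4.
Row 3 already has 1, so R3C3 = 3.
Row 4 already has 2, so R4C1 = 4.
Row 4 already has 2, so R4C3 = 1.
Row 2 already has 2, leaving R2C1 = 3.
Row 3 now contains 3, leaving R3C1 = 2.
Filled in: 1 2 4 3 / 3 1 2 4 / 2 4 3 1 / 4 3 1 2.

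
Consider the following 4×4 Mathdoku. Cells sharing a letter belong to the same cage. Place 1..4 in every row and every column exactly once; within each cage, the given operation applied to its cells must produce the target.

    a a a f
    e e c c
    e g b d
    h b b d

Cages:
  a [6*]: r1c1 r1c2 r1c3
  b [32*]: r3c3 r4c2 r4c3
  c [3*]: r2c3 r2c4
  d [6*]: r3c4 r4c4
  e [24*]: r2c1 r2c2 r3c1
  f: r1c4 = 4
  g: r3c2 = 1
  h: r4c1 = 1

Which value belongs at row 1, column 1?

Cage f is given, so r1c4 = 4.
G is a freebie, which forces r3c2 = 1.
The 3 cells of cage b must have product 32; hence r3c3 = 4.
H is a freebie, so r4c1 = 1.
Cage b has product 32, so r4c2 = 4.
Cage b has product 32, which forces r4c3 = 2.
2 is placed in row 4, which forces r4c4 = 3.
Cage a needs product 6; hence r1c3 = 1.
Cage e needs product 24, leaving r2c1 = 4.
Cage c needs two cells with product 3, so r2c3 = 3.
3 is placed in column 4; hence r2c4 = 1.
3 is placed in column 4, so r3c4 = 2.
3 is placed in row 2, leaving r2c2 = 2.
Row 3 now contains 2; hence r3c1 = 3.
Column 1 already has 3, which forces r1c1 = 2.
2 is placed in column 2, which forces r1c2 = 3.
The full grid is 2 3 1 4 / 4 2 3 1 / 3 1 4 2 / 1 4 2 3.

2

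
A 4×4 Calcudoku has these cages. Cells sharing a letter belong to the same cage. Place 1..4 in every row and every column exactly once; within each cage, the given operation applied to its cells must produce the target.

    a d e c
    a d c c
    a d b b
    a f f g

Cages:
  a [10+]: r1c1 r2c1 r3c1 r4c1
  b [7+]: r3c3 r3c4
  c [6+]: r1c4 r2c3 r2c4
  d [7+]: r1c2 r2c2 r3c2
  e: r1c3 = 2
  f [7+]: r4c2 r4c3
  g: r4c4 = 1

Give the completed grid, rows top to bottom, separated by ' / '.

E is a freebie, leaving r1c3 = 2.
G is a freebie; hence r4c4 = 1.
1 is placed in column 4, leaving r1c4 = 3.
Cage c needs sum 6; hence r2c3 = 1.
The 3 cells of cage c must have sum 6, which forces r2c4 = 2.
Column 4 now contains 3, leaving r3c4 = 4.
Cage d has sum 7, so r1c2 = 1.
2 is placed in row 2, which forces r2c2 = 4.
Cage d needs sum 7, which forces r3c2 = 2.
Row 3 now contains 4, so r3c3 = 3.
Column 2 already has 4; hence r4c2 = 3.
Column 3 already has 3; hence r4c3 = 4.
1 is placed in row 1, leaving r1c1 = 4.
Row 2 already has 4, so r2c1 = 3.
Row 3 now contains 3, so r3c1 = 1.
Row 4 already has 4, leaving r4c1 = 2.

4 1 2 3 / 3 4 1 2 / 1 2 3 4 / 2 3 4 1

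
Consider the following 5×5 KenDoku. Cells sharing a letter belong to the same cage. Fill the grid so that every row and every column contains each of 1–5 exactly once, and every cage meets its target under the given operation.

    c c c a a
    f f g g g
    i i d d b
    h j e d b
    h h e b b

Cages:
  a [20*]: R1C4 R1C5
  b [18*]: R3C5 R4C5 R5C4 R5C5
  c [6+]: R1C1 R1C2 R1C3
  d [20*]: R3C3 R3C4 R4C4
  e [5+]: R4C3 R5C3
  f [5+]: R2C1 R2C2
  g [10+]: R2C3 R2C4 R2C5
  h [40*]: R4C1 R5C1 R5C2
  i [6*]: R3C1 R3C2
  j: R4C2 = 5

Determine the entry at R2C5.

5

J is a freebie, which forces R4C2 = 5.
The 4 cells of cage b must have product 18, leaving R5C4 = 3.
Cage h has product 40, so R5C1 = 5.
R3C1 and R3C2 in row 3 are {2, 3}, which forces R3C5 = 1.
The 4 cells of cage b must have product 18, which forces R4C5 = 3.
Cage b needs product 18, which forces R5C5 = 2.
The 3 cells of cage h must have product 40, leaving R4C1 = 2.
Cage d has product 20, which forces R4C4 = 1.
Row 5 now contains 2; hence R5C2 = 4.
Row 5 already has 4, which forces R5C3 = 1.
Cage g has sum 10, leaving R2C3 = 3.
The 3 cells of cage g must have sum 10, which forces R2C4 = 2.
The 3 cells of cage g must have sum 10; hence R2C5 = 5.
Column 1 already has 2, so R3C1 = 3.
The two cells of cage i must have product 6, which forces R3C2 = 2.
1 is placed in row 4, so R4C3 = 4.
3 is placed in column 1, so R1C1 = 1.
Cage c needs sum 6, leaving R1C2 = 3.
Column 3 already has 3; hence R1C3 = 2.
The two cells of cage a must have product 20, leaving R1C4 = 5.
5 is placed in column 5, which forces R1C5 = 4.
Row 2 now contains 3; hence R2C1 = 4.
Row 2 already has 2, which forces R2C2 = 1.
4 is placed in column 3, which forces R3C3 = 5.
Cage d needs product 20, which forces R3C4 = 4.
The full grid is 1 3 2 5 4 / 4 1 3 2 5 / 3 2 5 4 1 / 2 5 4 1 3 / 5 4 1 3 2.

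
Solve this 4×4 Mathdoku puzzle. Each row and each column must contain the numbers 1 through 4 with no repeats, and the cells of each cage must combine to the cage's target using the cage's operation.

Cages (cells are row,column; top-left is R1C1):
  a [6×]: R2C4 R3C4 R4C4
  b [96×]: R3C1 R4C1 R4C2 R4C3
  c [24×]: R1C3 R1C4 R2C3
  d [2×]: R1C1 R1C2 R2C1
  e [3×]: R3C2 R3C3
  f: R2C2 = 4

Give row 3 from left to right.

The 3 cells of cage d must have product 2; hence R1C1 = 2.
Cage d has product 2, which forces R1C2 = 1.
Cage d needs product 2; hence R2C1 = 1.
Cage f is a single given cell; hence R2C2 = 4.
The 4 cells of cage b must have product 96; hence R3C1 = 4.
Column 2 now contains 1, so R3C2 = 3.
Row 3 already has 3; hence R3C3 = 1.
1 is placed in row 3, so R3C4 = 2.
2 is placed in column 1, leaving R4C1 = 3.
Column 2 already has 3; hence R4C2 = 2.
2 is placed in row 4, so R4C3 = 4.
Row 4 already has 3, which forces R4C4 = 1.
Column 3 already has 4; hence R1C3 = 3.
The 3 cells of cage c must have product 24, which forces R1C4 = 4.
Cage c needs product 24, so R2C3 = 2.
Column 4 now contains 2, which forces R2C4 = 3.
The full grid is 2 1 3 4 / 1 4 2 3 / 4 3 1 2 / 3 2 4 1.

4 3 1 2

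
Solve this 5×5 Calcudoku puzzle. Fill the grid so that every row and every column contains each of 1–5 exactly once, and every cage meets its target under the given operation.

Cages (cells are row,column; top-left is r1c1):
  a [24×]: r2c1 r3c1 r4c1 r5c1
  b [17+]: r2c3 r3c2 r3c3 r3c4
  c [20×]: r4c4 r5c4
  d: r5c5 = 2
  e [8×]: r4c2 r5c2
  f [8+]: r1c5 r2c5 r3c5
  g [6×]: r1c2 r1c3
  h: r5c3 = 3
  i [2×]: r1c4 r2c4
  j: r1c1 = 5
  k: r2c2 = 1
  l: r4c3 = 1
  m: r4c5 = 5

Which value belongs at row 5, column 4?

Cage j is given; hence r1c1 = 5.
K is a freebie; hence r2c2 = 1.
The 4 cells of cage b must have sum 17; hence r2c3 = 5.
Row 2 now contains 1; hence r2c4 = 2.
Cage l is a single given cell, leaving r4c3 = 1.
Cage m is a single given cell, so r4c5 = 5.
H is a freebie, which forces r5c3 = 3.
Cage d is given; hence r5c5 = 2.
The two cells of cage g must have product 6, so r1c2 = 3.
Column 3 now contains 3, leaving r1c3 = 2.
2 is placed in column 4, leaving r1c4 = 1.
Row 1 now contains 1, so r1c5 = 4.
Column 5 now contains 4; hence r2c5 = 3.
Column 2 now contains 3; hence r3c2 = 5.
Column 3 now contains 3, leaving r3c3 = 4.
5 is placed in row 3, which forces r3c4 = 3.
Column 5 already has 3; hence r3c5 = 1.
Cage e's pair has product 8, which forces r4c2 = 2.
5 is placed in row 4, which forces r4c4 = 4.
Row 5 already has 2, so r5c2 = 4.
The two cells of cage c must have product 20, which forces r5c4 = 5.
Row 2 now contains 3, leaving r2c1 = 4.
Row 3 now contains 1, so r3c1 = 2.
4 is placed in row 4, leaving r4c1 = 3.
4 is placed in row 5, so r5c1 = 1.
Completed grid: 5 3 2 1 4 / 4 1 5 2 3 / 2 5 4 3 1 / 3 2 1 4 5 / 1 4 3 5 2.

5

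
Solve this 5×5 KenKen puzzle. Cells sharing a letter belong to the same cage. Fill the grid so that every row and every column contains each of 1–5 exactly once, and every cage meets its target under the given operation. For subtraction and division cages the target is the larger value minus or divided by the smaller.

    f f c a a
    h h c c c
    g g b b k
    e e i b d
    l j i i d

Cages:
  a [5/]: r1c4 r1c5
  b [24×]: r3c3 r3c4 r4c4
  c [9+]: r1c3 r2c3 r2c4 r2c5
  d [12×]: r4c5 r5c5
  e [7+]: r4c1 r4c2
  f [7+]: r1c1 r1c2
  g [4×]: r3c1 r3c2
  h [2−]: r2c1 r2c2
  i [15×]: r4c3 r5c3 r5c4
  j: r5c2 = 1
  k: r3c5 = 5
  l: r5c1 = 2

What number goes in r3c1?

1

Cage k is a single given cell, leaving r3c5 = 5.
L is a freebie; hence r5c1 = 2.
J is a freebie; hence r5c2 = 1.
Cage a needs two cells with quotient 5, leaving r1c4 = 5.
5 is placed in column 5, so r1c5 = 1.
The two cells of cage g must have product 4; hence r3c1 = 1.
Column 2 already has 1; hence r3c2 = 4.
The 3 cells of cage i must have product 15, leaving r4c3 = 1.
Column 4 already has 5; hence r5c4 = 3.
Row 5 now contains 3; hence r5c5 = 4.
Cage f's pair has sum 7; hence r1c1 = 4.
Cage f's pair has sum 7, so r1c2 = 3.
Row 1 now contains 3, leaving r1c3 = 2.
Column 3 now contains 2, so r2c3 = 4.
Cage c has sum 9, so r2c4 = 1.
Cage b has product 24, so r3c3 = 3.
Column 4 now contains 3; hence r3c4 = 2.
Column 1 now contains 4; hence r4c1 = 5.
Column 2 already has 3, which forces r4c2 = 2.
Cage b has product 24; hence r4c4 = 4.
Column 5 already has 4, which forces r4c5 = 3.
Row 5 now contains 3, which forces r5c3 = 5.
Column 1 now contains 5, which forces r2c1 = 3.
2 is placed in column 2; hence r2c2 = 5.
Column 5 already has 3; hence r2c5 = 2.
Completed grid: 4 3 2 5 1 / 3 5 4 1 2 / 1 4 3 2 5 / 5 2 1 4 3 / 2 1 5 3 4.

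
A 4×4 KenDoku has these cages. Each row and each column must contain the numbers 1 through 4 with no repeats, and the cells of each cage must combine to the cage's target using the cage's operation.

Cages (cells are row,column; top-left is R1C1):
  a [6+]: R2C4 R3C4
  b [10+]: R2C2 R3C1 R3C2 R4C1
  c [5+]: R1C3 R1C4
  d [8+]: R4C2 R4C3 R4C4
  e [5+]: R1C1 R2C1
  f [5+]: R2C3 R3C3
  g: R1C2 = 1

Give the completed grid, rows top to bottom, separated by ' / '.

4 1 2 3 / 1 3 4 2 / 3 2 1 4 / 2 4 3 1

Cage g is a single given cell; hence R1C2 = 1.
In row 1, 4 can only go at R1C1, so R1C1 = 4.
Cage e needs two cells with sum 5, so R2C1 = 1.
The only place for 1 in row 3 is R3C3.
The two cells of cage f must have sum 5, leaving R2C3 = 4.
4 is placed in row 2, leaving R2C4 = 2.
Column 4 already has 2; hence R3C4 = 4.
Column 3 now contains 4, leaving R4C3 = 3.
Cage d needs sum 8, leaving R4C4 = 1.
Column 3 now contains 3, so R1C3 = 2.
Column 4 already has 2, which forces R1C4 = 3.
Row 2 now contains 2, leaving R2C2 = 3.
The 4 cells of cage b must have sum 10, which forces R3C1 = 3.
Cage b has sum 10, so R3C2 = 2.
Row 4 already has 3, so R4C1 = 2.
Row 4 already has 3, so R4C2 = 4.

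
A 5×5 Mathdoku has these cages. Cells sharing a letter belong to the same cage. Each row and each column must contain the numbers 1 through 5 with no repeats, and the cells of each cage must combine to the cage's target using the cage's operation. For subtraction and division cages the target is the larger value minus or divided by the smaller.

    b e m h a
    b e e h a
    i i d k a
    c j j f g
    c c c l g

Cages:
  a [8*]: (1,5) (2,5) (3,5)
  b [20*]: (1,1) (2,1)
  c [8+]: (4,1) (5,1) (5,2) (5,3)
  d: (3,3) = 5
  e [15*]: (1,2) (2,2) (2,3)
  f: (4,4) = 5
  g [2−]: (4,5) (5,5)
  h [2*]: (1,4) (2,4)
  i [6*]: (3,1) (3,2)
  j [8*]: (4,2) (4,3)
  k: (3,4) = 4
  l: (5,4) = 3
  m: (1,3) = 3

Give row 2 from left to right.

5 3 1 2 4

M is a freebie, so (1,3) = 3.
D is a freebie, which forces (3,3) = 5.
Cage k is given; hence (3,4) = 4.
Cage f is given, which forces (4,4) = 5.
Cage l is a single given cell, which forces (5,4) = 3.
Cage e has product 15, which forces (1,2) = 5.
Cage e has product 15, which forces (2,2) = 3.
Column 3 now contains 5, so (2,3) = 1.
Row 2 now contains 1, leaving (2,4) = 2.
Row 2 now contains 2, leaving (2,5) = 4.
3 is placed in column 2, so (3,2) = 2.
2 is placed in row 3, so (3,5) = 1.
Cage c has sum 8, leaving (4,1) = 1.
Column 2 already has 2; hence (4,2) = 4.
4 is placed in row 4, which forces (4,3) = 2.
Row 4 already has 2, leaving (4,5) = 3.
Column 2 already has 4, so (5,2) = 1.
Column 3 already has 2; hence (5,3) = 4.
Row 1 now contains 5, so (1,1) = 4.
2 is placed in column 4, leaving (1,4) = 1.
Column 5 now contains 1; hence (1,5) = 2.
Row 2 already has 4; hence (2,1) = 5.
2 is placed in row 3; hence (3,1) = 3.
Row 5 now contains 4, leaving (5,1) = 2.
Cage g needs two cells with difference 2, leaving (5,5) = 5.
Filled in: 4 5 3 1 2 / 5 3 1 2 4 / 3 2 5 4 1 / 1 4 2 5 3 / 2 1 4 3 5.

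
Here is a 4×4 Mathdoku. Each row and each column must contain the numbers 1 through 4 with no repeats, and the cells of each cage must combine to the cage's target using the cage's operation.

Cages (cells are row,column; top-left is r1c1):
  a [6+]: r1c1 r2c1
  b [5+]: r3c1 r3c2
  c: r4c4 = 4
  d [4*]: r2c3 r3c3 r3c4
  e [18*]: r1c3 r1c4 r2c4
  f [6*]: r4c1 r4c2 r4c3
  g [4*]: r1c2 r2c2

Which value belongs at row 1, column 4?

The 3 cells of cage e must have product 18, which forces r1c3 = 3.
Cage e has product 18, so r1c4 = 2.
Cage e needs product 18, which forces r2c4 = 3.
Column 4 now contains 2, so r3c4 = 1.
Cage c is given, which forces r4c4 = 4.
2 is placed in row 1, so r1c1 = 4.
4 is placed in row 1, leaving r1c2 = 1.
Cage a's pair has sum 6, leaving r2c1 = 2.
Column 2 now contains 1, leaving r2c2 = 4.
Cage d has product 4; hence r2c3 = 1.
Column 1 now contains 2; hence r3c1 = 3.
Row 3 already has 3, leaving r3c2 = 2.
Row 3 already has 1; hence r3c3 = 4.
3 is placed in column 1; hence r4c1 = 1.
Column 2 now contains 2, so r4c2 = 3.
Column 3 now contains 1, leaving r4c3 = 2.
Completed grid: 4 1 3 2 / 2 4 1 3 / 3 2 4 1 / 1 3 2 4.

2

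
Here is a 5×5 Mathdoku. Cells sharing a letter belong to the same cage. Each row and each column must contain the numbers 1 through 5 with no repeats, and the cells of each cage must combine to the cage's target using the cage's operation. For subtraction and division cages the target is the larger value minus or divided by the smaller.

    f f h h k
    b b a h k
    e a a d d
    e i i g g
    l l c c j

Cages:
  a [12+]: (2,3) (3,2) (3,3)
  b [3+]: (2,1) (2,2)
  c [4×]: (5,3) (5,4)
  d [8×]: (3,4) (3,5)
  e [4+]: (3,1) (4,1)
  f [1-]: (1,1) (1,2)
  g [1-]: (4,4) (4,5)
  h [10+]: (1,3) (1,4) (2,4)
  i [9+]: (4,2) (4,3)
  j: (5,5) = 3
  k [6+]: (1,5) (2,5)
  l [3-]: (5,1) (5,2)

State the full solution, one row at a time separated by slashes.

J is a freebie, so (5,5) = 3.
The only place for 1 in row 3 is (3,1).
1 is placed in column 1, which forces (2,1) = 2.
Cage b needs two cells with sum 3, leaving (2,2) = 1.
1 is placed in column 1; hence (4,1) = 3.
Cage l's pair has difference 3, which forces (5,1) = 5.
Cage l's pair has difference 3, so (5,2) = 2.
5 is placed in column 1, which forces (1,1) = 4.
Cage a has sum 12; hence (2,3) = 4.
Row 2 already has 4, so (2,5) = 5.
Column 3 already has 4, leaving (4,3) = 5.
Column 3 already has 4, which forces (5,3) = 1.
Row 5 now contains 1, so (5,4) = 4.
Cage h needs sum 10, so (1,3) = 2.
Cage h has sum 10, which forces (1,4) = 5.
Cage k needs two cells with sum 6, leaving (1,5) = 1.
Row 2 now contains 5, leaving (2,4) = 3.
Cage a needs sum 12, leaving (3,2) = 5.
Column 3 already has 5, so (3,3) = 3.
Column 4 already has 4, leaving (3,4) = 2.
Cage d needs two cells with product 8; hence (3,5) = 4.
5 is placed in row 4; hence (4,2) = 4.
Column 4 now contains 2, which forces (4,4) = 1.
Column 5 already has 1, leaving (4,5) = 2.
Row 1 now contains 5, leaving (1,2) = 3.

4 3 2 5 1 / 2 1 4 3 5 / 1 5 3 2 4 / 3 4 5 1 2 / 5 2 1 4 3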